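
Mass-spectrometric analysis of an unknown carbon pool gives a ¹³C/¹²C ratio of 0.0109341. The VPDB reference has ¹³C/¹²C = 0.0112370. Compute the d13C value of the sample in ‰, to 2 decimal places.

d13C = (R_sample / R_standard − 1) × 1000
R_sample / R_standard = 0.0109341 / 0.0112370 = 0.973044
d13C = (0.973044 − 1) × 1000 = -26.956‰

-26.96‰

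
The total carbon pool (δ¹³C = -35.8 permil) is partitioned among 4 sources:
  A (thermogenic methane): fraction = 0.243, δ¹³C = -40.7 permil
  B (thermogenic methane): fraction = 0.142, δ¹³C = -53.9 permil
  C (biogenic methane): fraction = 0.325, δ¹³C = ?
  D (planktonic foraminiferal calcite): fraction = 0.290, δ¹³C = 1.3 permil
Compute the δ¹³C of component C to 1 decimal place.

Isotope mass balance: δ_bulk = Σ fᵢ·δᵢ.
-35.8 = 0.243×(-40.7) + 0.142×(-53.9) + 0.325×δ_C + 0.290×(1.3)
0.325·δ_C = -35.8 − (-17.167) = -18.633
δ_C = -18.633 / 0.325 = -57.33 permil

-57.3 permil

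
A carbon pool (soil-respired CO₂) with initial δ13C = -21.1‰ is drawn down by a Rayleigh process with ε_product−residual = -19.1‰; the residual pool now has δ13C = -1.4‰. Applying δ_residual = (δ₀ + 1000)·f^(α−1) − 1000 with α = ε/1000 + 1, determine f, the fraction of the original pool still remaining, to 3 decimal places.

0.352

α − 1 = ε/1000 = -0.0191
(δ_res + 1000)/(δ₀ + 1000) = (-1.4 + 1000)/(-21.1 + 1000) = 998.6/978.9 = 1.020125
f = 1.020125^(1/-0.0191) = exp(ln(1.020125)/-0.0191) = exp(0.01992/-0.0191)
f = exp(-1.0432) = 0.3523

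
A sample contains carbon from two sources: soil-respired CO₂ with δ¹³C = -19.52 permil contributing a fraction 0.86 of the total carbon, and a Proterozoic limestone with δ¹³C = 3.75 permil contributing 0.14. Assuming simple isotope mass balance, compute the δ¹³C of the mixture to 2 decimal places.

-16.26 permil

δ_mix = f_A·δ_A + f_B·δ_B
δ_mix = 0.86 × (-19.52) + 0.14 × (3.75)
δ_mix = -16.787 + 0.525 = -16.262 permil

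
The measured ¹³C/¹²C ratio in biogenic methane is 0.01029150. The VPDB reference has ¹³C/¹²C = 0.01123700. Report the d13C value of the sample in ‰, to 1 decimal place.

d13C = (R_sample / R_standard − 1) × 1000
R_sample / R_standard = 0.01029150 / 0.01123700 = 0.915858
d13C = (0.915858 − 1) × 1000 = -84.14‰

-84.1‰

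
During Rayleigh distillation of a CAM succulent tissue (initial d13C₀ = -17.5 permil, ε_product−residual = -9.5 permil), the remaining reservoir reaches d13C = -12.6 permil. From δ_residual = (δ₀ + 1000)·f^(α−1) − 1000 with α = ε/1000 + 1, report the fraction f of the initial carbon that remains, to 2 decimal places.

α − 1 = ε/1000 = -0.0095
(δ_res + 1000)/(δ₀ + 1000) = (-12.6 + 1000)/(-17.5 + 1000) = 987.4/982.5 = 1.004987
f = 1.004987^(1/-0.0095) = exp(ln(1.004987)/-0.0095) = exp(0.00497/-0.0095)
f = exp(-0.5237) = 0.5923

0.59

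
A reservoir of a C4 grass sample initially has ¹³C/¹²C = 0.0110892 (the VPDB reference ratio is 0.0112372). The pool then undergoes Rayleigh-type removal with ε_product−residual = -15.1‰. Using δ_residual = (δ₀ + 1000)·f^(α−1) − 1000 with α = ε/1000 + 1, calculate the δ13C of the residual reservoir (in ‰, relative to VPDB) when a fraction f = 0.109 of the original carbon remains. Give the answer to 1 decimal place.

δ₀ = (0.0110892/0.0112372 − 1)×1000 = (0.986829 − 1)×1000 = -13.171‰
α − 1 = ε/1000 = -0.0151
f^(α−1) = 0.109^(-0.0151) = 1.034034
δ_res = (-13.171 + 1000) × 1.034034 − 1000 = 1020.415 − 1000 = 20.42‰

20.4‰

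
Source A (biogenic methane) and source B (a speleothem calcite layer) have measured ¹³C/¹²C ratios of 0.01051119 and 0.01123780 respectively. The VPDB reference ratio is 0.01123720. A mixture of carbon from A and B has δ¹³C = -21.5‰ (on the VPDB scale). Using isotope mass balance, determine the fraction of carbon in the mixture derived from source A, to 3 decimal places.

0.333

δ_A = (0.01051119/0.01123720 − 1)×1000 = (0.935392 − 1)×1000 = -64.608‰
δ_B = (0.01123780/0.01123720 − 1)×1000 = (1.000053 − 1)×1000 = 0.053‰
f_A = (δ_mix − δ_B)/(δ_A − δ_B) = (-21.5 − (0.053))/(-64.608 − (0.053))
f_A = -21.553 / -64.661 = 0.3333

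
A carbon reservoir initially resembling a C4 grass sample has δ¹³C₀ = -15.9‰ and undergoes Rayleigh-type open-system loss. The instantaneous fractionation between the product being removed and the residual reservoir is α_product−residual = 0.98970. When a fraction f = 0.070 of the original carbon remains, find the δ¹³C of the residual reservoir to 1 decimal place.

Rayleigh residual: δ_res = (δ₀ + 1000)·f^(α−1) − 1000
α − 1 = -0.01030
f^(α−1) = 0.070^(-0.01030) = 1.027769
δ_res = (-15.9 + 1000) × 1.027769 − 1000 = 1011.427 − 1000 = 11.43‰

11.4‰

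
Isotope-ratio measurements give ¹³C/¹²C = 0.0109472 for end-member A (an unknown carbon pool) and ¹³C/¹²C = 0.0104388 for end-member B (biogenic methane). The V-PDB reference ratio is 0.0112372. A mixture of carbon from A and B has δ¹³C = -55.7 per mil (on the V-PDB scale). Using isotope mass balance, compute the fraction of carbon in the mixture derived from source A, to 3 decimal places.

δ_A = (0.0109472/0.0112372 − 1)×1000 = (0.974193 − 1)×1000 = -25.807 per mil
δ_B = (0.0104388/0.0112372 − 1)×1000 = (0.928950 − 1)×1000 = -71.050 per mil
f_A = (δ_mix − δ_B)/(δ_A − δ_B) = (-55.7 − (-71.050))/(-25.807 − (-71.050))
f_A = 15.350 / 45.243 = 0.3393

0.339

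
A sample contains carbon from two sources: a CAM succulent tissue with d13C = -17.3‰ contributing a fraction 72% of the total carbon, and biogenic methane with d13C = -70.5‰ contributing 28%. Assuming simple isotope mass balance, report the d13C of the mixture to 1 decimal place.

-32.2‰

δ_mix = f_A·δ_A + f_B·δ_B
δ_mix = 0.72 × (-17.3) + 0.28 × (-70.5)
δ_mix = -12.46 + -19.74 = -32.20‰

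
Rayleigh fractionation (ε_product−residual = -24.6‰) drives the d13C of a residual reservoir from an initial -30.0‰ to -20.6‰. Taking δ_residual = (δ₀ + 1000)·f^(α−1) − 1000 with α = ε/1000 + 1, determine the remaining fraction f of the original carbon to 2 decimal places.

0.68

α − 1 = ε/1000 = -0.0246
(δ_res + 1000)/(δ₀ + 1000) = (-20.6 + 1000)/(-30.0 + 1000) = 979.4/970.0 = 1.009691
f = 1.009691^(1/-0.0246) = exp(ln(1.009691)/-0.0246) = exp(0.00964/-0.0246)
f = exp(-0.3920) = 0.6757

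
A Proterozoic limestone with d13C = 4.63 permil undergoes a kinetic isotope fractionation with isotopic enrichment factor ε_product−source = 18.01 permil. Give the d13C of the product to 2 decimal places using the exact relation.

22.72 permil

To first order, δ_product ≈ δ_source + ε = 22.64 permil.
Exactly, δ_product = (δ_source + 1000)·(ε/1000 + 1) − 1000.
δ_product = (4.63 + 1000) × (18.01/1000 + 1) − 1000
δ_product = 22.723 permil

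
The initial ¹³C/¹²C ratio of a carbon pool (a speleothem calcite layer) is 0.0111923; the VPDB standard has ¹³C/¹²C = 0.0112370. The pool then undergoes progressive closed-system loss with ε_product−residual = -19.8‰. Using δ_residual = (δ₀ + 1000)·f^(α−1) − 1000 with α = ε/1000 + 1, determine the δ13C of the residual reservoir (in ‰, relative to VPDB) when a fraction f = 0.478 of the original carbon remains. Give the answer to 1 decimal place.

δ₀ = (0.0111923/0.0112370 − 1)×1000 = (0.996022 − 1)×1000 = -3.978‰
α − 1 = ε/1000 = -0.0198
f^(α−1) = 0.478^(-0.0198) = 1.014723
δ_res = (-3.978 + 1000) × 1.014723 − 1000 = 1010.686 − 1000 = 10.69‰

10.7‰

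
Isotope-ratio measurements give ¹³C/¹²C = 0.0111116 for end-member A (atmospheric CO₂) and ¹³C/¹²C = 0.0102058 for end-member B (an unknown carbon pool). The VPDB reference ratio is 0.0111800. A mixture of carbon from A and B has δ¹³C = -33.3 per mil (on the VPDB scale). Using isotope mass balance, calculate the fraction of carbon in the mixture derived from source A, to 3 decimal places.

δ_A = (0.0111116/0.0111800 − 1)×1000 = (0.993882 − 1)×1000 = -6.118 per mil
δ_B = (0.0102058/0.0111800 − 1)×1000 = (0.912862 − 1)×1000 = -87.138 per mil
f_A = (δ_mix − δ_B)/(δ_A − δ_B) = (-33.3 − (-87.138))/(-6.118 − (-87.138))
f_A = 53.838 / 81.020 = 0.6645

0.665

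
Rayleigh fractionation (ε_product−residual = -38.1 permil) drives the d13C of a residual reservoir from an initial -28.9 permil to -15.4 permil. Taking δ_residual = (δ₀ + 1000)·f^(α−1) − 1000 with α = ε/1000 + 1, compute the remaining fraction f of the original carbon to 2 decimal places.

0.70

α − 1 = ε/1000 = -0.0381
(δ_res + 1000)/(δ₀ + 1000) = (-15.4 + 1000)/(-28.9 + 1000) = 984.6/971.1 = 1.013902
f = 1.013902^(1/-0.0381) = exp(ln(1.013902)/-0.0381) = exp(0.01381/-0.0381)
f = exp(-0.3624) = 0.6960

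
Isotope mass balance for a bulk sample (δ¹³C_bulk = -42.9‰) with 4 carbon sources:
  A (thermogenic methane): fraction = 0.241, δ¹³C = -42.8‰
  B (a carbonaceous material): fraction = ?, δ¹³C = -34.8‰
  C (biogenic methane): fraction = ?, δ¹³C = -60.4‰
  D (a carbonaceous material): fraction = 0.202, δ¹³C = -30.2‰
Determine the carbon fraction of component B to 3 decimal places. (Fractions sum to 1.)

0.280

Let f_B and f_C be the unknown fractions; fractions sum to 1 so f_B + f_C = 0.557.
Mass balance: Σ fᵢ·δᵢ = δ_bulk ⇒ f_B·(-34.8) + f_C·(-60.4) = -42.9 − (-16.415) = -26.485
Substitute f_C = 0.557 − f_B:
f_B·(-34.8 − -60.4) = -26.485 − 0.557×(-60.4) = 7.158
f_B = 7.158 / 25.6 = 0.2796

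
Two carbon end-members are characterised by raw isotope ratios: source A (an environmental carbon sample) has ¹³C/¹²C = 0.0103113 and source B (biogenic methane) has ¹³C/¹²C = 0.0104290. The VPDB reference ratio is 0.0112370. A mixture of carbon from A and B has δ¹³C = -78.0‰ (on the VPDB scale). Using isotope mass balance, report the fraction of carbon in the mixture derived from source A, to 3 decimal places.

0.582

δ_A = (0.0103113/0.0112370 − 1)×1000 = (0.917620 − 1)×1000 = -82.380‰
δ_B = (0.0104290/0.0112370 − 1)×1000 = (0.928095 − 1)×1000 = -71.905‰
f_A = (δ_mix − δ_B)/(δ_A − δ_B) = (-78.0 − (-71.905))/(-82.380 − (-71.905))
f_A = -6.095 / -10.474 = 0.5819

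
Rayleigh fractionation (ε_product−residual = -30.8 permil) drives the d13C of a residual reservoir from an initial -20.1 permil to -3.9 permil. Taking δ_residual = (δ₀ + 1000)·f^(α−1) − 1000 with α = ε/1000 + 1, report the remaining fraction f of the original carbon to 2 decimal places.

0.59

α − 1 = ε/1000 = -0.0308
(δ_res + 1000)/(δ₀ + 1000) = (-3.9 + 1000)/(-20.1 + 1000) = 996.1/979.9 = 1.016532
f = 1.016532^(1/-0.0308) = exp(ln(1.016532)/-0.0308) = exp(0.01640/-0.0308)
f = exp(-0.5324) = 0.5872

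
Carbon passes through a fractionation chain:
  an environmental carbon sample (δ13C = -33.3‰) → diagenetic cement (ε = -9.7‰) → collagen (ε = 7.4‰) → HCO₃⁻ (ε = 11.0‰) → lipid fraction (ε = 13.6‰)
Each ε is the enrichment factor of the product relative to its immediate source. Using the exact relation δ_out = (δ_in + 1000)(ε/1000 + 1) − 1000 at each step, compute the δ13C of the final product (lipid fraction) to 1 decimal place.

-11.7‰

step 1: δ = (-33.30 + 1000)·(-9.7/1000 + 1) − 1000 = -42.68‰
step 2: δ = (-42.68 + 1000)·(7.4/1000 + 1) − 1000 = -35.59‰
step 3: δ = (-35.59 + 1000)·(11.0/1000 + 1) − 1000 = -24.98‰
step 4: δ = (-24.98 + 1000)·(13.6/1000 + 1) − 1000 = -11.72‰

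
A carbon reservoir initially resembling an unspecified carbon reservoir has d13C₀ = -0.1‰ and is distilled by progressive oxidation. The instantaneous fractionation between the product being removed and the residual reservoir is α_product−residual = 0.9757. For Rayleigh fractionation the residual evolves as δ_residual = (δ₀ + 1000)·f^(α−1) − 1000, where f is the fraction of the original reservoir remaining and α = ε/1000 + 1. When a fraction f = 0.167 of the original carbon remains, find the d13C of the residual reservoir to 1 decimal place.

Rayleigh residual: δ_res = (δ₀ + 1000)·f^(α−1) − 1000
α − 1 = -0.02430
f^(α−1) = 0.167^(-0.02430) = 1.044451
δ_res = (-0.1 + 1000) × 1.044451 − 1000 = 1044.346 − 1000 = 44.35‰

44.3‰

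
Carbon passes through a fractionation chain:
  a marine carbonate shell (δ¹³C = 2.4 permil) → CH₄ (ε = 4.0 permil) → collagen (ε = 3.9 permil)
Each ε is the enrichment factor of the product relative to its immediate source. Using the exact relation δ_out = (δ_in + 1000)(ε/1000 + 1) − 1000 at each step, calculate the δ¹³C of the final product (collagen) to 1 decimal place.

step 1: δ = (2.40 + 1000)·(4.0/1000 + 1) − 1000 = 6.41 permil
step 2: δ = (6.41 + 1000)·(3.9/1000 + 1) − 1000 = 10.33 permil

10.3 permil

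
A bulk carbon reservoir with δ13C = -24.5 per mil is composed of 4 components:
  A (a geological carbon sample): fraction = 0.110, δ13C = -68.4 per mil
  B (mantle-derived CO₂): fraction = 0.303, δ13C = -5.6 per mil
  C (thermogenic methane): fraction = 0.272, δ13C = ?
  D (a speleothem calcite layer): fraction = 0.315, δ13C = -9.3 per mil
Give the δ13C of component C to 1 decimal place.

-45.4 per mil

Isotope mass balance: δ_bulk = Σ fᵢ·δᵢ.
-24.5 = 0.110×(-68.4) + 0.303×(-5.6) + 0.272×δ_C + 0.315×(-9.3)
0.272·δ_C = -24.5 − (-12.150) = -12.350
δ_C = -12.350 / 0.272 = -45.40 per mil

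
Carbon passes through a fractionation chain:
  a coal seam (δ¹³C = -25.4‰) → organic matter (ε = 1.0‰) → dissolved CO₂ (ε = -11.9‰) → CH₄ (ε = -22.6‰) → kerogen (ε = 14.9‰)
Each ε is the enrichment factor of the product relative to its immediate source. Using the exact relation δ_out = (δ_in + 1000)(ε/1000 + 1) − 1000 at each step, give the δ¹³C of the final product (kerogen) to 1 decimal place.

-43.8‰

step 1: δ = (-25.40 + 1000)·(1.0/1000 + 1) − 1000 = -24.43‰
step 2: δ = (-24.43 + 1000)·(-11.9/1000 + 1) − 1000 = -36.03‰
step 3: δ = (-36.03 + 1000)·(-22.6/1000 + 1) − 1000 = -57.82‰
step 4: δ = (-57.82 + 1000)·(14.9/1000 + 1) − 1000 = -43.78‰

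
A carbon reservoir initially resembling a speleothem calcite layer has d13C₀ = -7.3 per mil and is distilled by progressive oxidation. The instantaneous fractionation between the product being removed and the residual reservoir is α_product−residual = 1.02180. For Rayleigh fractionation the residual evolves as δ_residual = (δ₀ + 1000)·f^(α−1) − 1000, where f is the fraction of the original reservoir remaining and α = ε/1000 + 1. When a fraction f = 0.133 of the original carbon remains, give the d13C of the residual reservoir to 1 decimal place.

Rayleigh residual: δ_res = (δ₀ + 1000)·f^(α−1) − 1000
α − 1 = 0.02180
f^(α−1) = 0.133^(0.02180) = 0.956974
δ_res = (-7.3 + 1000) × 0.956974 − 1000 = 949.988 − 1000 = -50.01 per mil

-50.0 per mil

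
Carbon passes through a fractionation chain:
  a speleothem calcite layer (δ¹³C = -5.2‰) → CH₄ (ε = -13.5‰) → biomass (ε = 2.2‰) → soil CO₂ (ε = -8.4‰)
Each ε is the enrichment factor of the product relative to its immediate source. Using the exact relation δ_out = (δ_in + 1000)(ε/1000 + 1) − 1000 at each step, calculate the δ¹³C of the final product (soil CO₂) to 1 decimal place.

-24.7‰

step 1: δ = (-5.20 + 1000)·(-13.5/1000 + 1) − 1000 = -18.63‰
step 2: δ = (-18.63 + 1000)·(2.2/1000 + 1) − 1000 = -16.47‰
step 3: δ = (-16.47 + 1000)·(-8.4/1000 + 1) − 1000 = -24.73‰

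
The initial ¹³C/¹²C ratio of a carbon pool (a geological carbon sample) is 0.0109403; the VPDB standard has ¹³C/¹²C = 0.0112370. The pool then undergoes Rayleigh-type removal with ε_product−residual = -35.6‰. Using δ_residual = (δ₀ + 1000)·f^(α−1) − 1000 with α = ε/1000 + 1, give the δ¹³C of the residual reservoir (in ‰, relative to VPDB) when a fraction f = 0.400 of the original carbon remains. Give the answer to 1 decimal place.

δ₀ = (0.0109403/0.0112370 − 1)×1000 = (0.973596 − 1)×1000 = -26.404‰
α − 1 = ε/1000 = -0.0356
f^(α−1) = 0.400^(-0.0356) = 1.033158
δ_res = (-26.404 + 1000) × 1.033158 − 1000 = 1005.878 − 1000 = 5.88‰

5.9‰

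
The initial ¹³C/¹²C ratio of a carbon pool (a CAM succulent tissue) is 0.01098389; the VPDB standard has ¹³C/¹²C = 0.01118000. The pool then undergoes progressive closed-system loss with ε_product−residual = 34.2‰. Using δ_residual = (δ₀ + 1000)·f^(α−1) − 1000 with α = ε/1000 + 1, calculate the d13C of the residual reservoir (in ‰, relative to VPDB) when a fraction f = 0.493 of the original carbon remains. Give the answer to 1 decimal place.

δ₀ = (0.01098389/0.01118000 − 1)×1000 = (0.982459 − 1)×1000 = -17.541‰
α − 1 = ε/1000 = 0.0342
f^(α−1) = 0.493^(0.0342) = 0.976102
δ_res = (-17.541 + 1000) × 0.976102 − 1000 = 958.980 − 1000 = -41.02‰

-41.0‰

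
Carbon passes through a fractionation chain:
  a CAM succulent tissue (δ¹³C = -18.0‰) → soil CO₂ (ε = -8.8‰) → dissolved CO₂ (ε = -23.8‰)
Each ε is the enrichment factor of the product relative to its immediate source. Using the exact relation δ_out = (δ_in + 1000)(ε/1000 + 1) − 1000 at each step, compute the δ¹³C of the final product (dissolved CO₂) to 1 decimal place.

-49.8‰

step 1: δ = (-18.00 + 1000)·(-8.8/1000 + 1) − 1000 = -26.64‰
step 2: δ = (-26.64 + 1000)·(-23.8/1000 + 1) − 1000 = -49.81‰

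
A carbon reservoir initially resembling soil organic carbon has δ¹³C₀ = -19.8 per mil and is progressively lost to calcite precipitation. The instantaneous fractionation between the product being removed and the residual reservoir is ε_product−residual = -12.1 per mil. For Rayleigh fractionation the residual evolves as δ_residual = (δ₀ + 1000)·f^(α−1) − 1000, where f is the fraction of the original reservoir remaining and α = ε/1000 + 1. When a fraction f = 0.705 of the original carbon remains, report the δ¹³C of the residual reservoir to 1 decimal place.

-15.6 per mil

Rayleigh residual: δ_res = (δ₀ + 1000)·f^(α−1) − 1000
α = ε/1000 + 1 = 0.98790, so α − 1 = -0.01210
f^(α−1) = 0.705^(-0.01210) = 1.004239
δ_res = (-19.8 + 1000) × 1.004239 − 1000 = 984.355 − 1000 = -15.65 per mil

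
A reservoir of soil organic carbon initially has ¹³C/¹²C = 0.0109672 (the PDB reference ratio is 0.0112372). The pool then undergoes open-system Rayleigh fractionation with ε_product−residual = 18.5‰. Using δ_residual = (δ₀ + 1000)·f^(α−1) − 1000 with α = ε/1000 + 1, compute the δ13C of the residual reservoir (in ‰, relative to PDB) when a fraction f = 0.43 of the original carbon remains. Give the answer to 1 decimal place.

δ₀ = (0.0109672/0.0112372 − 1)×1000 = (0.975973 − 1)×1000 = -24.027‰
α − 1 = ε/1000 = 0.0185
f^(α−1) = 0.43^(0.0185) = 0.984508
δ_res = (-24.027 + 1000) × 0.984508 − 1000 = 960.853 − 1000 = -39.15‰

-39.1‰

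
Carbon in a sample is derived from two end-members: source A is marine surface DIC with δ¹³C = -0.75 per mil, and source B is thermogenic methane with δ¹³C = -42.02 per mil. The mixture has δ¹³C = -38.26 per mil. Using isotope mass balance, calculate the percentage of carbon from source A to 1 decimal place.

δ_mix = f_A·δ_A + (1 − f_A)·δ_B  ⇒  f_A = (δ_mix − δ_B)/(δ_A − δ_B)
f_A = (-38.26 − (-42.02)) / (-0.75 − (-42.02))
f_A = 3.76 / 41.27 = 0.0911

9.1%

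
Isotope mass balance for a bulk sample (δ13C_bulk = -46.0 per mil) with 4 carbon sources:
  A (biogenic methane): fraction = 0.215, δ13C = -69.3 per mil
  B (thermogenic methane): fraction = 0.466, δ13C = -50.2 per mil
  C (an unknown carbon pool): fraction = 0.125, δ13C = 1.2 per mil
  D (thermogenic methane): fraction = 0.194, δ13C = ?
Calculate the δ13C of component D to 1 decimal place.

-40.5 per mil

Isotope mass balance: δ_bulk = Σ fᵢ·δᵢ.
-46.0 = 0.215×(-69.3) + 0.466×(-50.2) + 0.125×(1.2) + 0.194×δ_D
0.194·δ_D = -46.0 − (-38.143) = -7.857
δ_D = -7.857 / 0.194 = -40.50 per mil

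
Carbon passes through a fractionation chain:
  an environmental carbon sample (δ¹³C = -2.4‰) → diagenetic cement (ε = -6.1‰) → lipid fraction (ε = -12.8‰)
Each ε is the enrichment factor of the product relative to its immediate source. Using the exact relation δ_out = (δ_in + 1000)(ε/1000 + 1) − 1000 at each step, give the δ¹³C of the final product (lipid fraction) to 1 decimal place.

-21.2‰

step 1: δ = (-2.40 + 1000)·(-6.1/1000 + 1) − 1000 = -8.49‰
step 2: δ = (-8.49 + 1000)·(-12.8/1000 + 1) − 1000 = -21.18‰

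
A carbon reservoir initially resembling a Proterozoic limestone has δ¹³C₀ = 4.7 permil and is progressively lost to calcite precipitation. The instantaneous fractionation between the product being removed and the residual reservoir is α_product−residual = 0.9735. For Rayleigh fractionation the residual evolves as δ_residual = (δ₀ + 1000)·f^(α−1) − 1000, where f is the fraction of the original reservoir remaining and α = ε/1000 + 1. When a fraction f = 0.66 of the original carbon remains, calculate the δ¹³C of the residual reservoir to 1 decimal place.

15.8 permil

Rayleigh residual: δ_res = (δ₀ + 1000)·f^(α−1) − 1000
α − 1 = -0.02650
f^(α−1) = 0.66^(-0.02650) = 1.011072
δ_res = (4.7 + 1000) × 1.011072 − 1000 = 1015.824 − 1000 = 15.82 permil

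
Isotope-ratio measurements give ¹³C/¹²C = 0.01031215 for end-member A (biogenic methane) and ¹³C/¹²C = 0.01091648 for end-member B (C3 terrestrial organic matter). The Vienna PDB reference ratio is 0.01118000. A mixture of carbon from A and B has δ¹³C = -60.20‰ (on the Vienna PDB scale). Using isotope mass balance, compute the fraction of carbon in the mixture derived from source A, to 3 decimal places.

0.678

δ_A = (0.01031215/0.01118000 − 1)×1000 = (0.922375 − 1)×1000 = -77.625‰
δ_B = (0.01091648/0.01118000 − 1)×1000 = (0.976429 − 1)×1000 = -23.571‰
f_A = (δ_mix − δ_B)/(δ_A − δ_B) = (-60.20 − (-23.571))/(-77.625 − (-23.571))
f_A = -36.629 / -54.055 = 0.6776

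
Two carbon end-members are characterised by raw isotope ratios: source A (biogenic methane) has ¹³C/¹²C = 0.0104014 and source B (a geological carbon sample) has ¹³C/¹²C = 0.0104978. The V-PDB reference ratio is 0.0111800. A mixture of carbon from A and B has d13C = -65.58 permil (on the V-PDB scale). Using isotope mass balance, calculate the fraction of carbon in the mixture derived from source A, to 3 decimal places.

0.529

δ_A = (0.0104014/0.0111800 − 1)×1000 = (0.930358 − 1)×1000 = -69.642 permil
δ_B = (0.0104978/0.0111800 − 1)×1000 = (0.938980 − 1)×1000 = -61.020 permil
f_A = (δ_mix − δ_B)/(δ_A − δ_B) = (-65.58 − (-61.020))/(-69.642 − (-61.020))
f_A = -4.560 / -8.623 = 0.5289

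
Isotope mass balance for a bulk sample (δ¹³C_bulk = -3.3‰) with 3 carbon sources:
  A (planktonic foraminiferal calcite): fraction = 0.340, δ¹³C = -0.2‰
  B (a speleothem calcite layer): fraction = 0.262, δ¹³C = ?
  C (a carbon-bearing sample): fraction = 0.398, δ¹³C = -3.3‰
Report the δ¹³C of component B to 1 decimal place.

-7.3‰

Isotope mass balance: δ_bulk = Σ fᵢ·δᵢ.
-3.3 = 0.340×(-0.2) + 0.262×δ_B + 0.398×(-3.3)
0.262·δ_B = -3.3 − (-1.381) = -1.919
δ_B = -1.919 / 0.262 = -7.32‰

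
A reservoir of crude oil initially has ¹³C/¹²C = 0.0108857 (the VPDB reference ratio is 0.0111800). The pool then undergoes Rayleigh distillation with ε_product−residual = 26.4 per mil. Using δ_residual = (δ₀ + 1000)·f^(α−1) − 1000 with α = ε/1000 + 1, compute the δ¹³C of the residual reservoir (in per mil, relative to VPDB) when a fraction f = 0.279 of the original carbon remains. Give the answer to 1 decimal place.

-58.6 per mil

δ₀ = (0.0108857/0.0111800 − 1)×1000 = (0.973676 − 1)×1000 = -26.324 per mil
α − 1 = ε/1000 = 0.0264
f^(α−1) = 0.279^(0.0264) = 0.966861
δ_res = (-26.324 + 1000) × 0.966861 − 1000 = 941.409 − 1000 = -58.59 per mil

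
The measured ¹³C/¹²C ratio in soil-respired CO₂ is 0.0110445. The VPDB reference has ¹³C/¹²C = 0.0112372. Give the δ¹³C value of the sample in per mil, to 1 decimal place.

-17.1 per mil

δ¹³C = (R_sample / R_standard − 1) × 1000
R_sample / R_standard = 0.0110445 / 0.0112372 = 0.982852
δ¹³C = (0.982852 − 1) × 1000 = -17.15 per mil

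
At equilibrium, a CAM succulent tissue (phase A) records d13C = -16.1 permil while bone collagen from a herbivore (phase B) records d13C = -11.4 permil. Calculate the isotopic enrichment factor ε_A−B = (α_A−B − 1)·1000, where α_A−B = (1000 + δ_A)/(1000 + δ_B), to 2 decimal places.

α_A−B = (1000 + -16.1) / (1000 + -11.4) = 983.9 / 988.6 = 0.995246
ε_A−B = (0.995246 − 1) × 1000 = -4.754 permil
(The approximation ε ≈ δ_A − δ_B would give -4.7 permil.)

-4.75 permil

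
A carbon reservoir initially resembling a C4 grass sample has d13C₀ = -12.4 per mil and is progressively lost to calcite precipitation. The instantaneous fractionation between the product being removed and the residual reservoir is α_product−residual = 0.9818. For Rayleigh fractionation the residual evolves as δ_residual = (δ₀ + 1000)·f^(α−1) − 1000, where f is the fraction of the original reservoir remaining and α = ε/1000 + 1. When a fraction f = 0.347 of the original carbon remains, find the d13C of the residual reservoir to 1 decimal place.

Rayleigh residual: δ_res = (δ₀ + 1000)·f^(α−1) − 1000
α − 1 = -0.01820
f^(α−1) = 0.347^(-0.01820) = 1.019450
δ_res = (-12.4 + 1000) × 1.019450 − 1000 = 1006.809 − 1000 = 6.81 per mil

6.8 per mil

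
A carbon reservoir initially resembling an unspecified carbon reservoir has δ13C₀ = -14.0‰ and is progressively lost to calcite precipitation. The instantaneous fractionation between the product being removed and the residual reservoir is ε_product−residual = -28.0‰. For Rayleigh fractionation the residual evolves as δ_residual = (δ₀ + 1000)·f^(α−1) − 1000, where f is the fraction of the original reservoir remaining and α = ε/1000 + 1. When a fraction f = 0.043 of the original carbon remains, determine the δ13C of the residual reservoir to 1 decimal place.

Rayleigh residual: δ_res = (δ₀ + 1000)·f^(α−1) − 1000
α = ε/1000 + 1 = 0.97200, so α − 1 = -0.02800
f^(α−1) = 0.043^(-0.02800) = 1.092101
δ_res = (-14.0 + 1000) × 1.092101 − 1000 = 1076.812 − 1000 = 76.81‰

76.8‰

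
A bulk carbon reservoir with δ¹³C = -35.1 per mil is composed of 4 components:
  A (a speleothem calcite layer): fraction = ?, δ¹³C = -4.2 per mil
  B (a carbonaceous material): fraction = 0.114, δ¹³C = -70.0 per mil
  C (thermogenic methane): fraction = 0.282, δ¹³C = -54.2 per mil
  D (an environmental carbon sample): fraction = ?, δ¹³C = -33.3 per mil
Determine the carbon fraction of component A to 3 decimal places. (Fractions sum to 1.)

0.284

Let f_A and f_D be the unknown fractions; fractions sum to 1 so f_A + f_D = 0.604.
Mass balance: Σ fᵢ·δᵢ = δ_bulk ⇒ f_A·(-4.2) + f_D·(-33.3) = -35.1 − (-23.264) = -11.836
Substitute f_D = 0.604 − f_A:
f_A·(-4.2 − -33.3) = -11.836 − 0.604×(-33.3) = 8.278
f_A = 8.278 / 29.1 = 0.2845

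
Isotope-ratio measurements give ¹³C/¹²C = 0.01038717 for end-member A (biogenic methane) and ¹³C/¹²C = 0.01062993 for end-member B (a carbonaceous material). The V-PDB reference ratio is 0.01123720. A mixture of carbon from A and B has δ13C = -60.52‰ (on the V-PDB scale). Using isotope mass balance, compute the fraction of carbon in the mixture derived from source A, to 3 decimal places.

0.300

δ_A = (0.01038717/0.01123720 − 1)×1000 = (0.924356 − 1)×1000 = -75.644‰
δ_B = (0.01062993/0.01123720 − 1)×1000 = (0.945959 − 1)×1000 = -54.041‰
f_A = (δ_mix − δ_B)/(δ_A − δ_B) = (-60.52 − (-54.041))/(-75.644 − (-54.041))
f_A = -6.479 / -21.603 = 0.2999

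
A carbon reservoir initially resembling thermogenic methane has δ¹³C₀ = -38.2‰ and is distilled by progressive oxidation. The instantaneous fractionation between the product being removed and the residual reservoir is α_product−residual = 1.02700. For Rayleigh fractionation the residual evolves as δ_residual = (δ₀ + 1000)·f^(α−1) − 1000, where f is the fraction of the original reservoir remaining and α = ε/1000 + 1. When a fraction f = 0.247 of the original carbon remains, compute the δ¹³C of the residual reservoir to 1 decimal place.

Rayleigh residual: δ_res = (δ₀ + 1000)·f^(α−1) − 1000
α − 1 = 0.02700
f^(α−1) = 0.247^(0.02700) = 0.962948
δ_res = (-38.2 + 1000) × 0.962948 − 1000 = 926.163 − 1000 = -73.84‰

-73.8‰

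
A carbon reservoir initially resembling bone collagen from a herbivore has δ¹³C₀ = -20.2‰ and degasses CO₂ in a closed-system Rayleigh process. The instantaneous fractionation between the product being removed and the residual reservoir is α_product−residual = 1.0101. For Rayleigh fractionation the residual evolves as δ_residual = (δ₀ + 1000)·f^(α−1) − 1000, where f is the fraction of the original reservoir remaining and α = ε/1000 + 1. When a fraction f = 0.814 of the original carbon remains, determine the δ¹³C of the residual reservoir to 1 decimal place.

-22.2‰

Rayleigh residual: δ_res = (δ₀ + 1000)·f^(α−1) − 1000
α − 1 = 0.01010
f^(α−1) = 0.814^(0.01010) = 0.997924
δ_res = (-20.2 + 1000) × 0.997924 − 1000 = 977.766 − 1000 = -22.23‰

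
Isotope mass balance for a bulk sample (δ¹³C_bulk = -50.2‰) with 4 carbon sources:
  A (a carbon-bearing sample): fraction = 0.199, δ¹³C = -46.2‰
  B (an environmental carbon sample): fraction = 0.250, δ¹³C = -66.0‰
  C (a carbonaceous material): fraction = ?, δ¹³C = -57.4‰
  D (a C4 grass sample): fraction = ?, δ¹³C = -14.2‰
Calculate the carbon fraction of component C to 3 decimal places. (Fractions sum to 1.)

Let f_C and f_D be the unknown fractions; fractions sum to 1 so f_C + f_D = 0.551.
Mass balance: Σ fᵢ·δᵢ = δ_bulk ⇒ f_C·(-57.4) + f_D·(-14.2) = -50.2 − (-25.694) = -24.506
Substitute f_D = 0.551 − f_C:
f_C·(-57.4 − -14.2) = -24.506 − 0.551×(-14.2) = -16.682
f_C = -16.682 / -43.2 = 0.3862

0.386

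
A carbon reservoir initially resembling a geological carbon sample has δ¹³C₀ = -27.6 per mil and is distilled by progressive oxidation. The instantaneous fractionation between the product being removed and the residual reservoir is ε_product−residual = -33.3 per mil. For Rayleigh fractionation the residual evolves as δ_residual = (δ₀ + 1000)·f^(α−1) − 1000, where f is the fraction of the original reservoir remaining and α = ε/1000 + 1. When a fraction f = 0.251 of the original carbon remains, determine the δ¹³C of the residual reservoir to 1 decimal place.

18.2 per mil

Rayleigh residual: δ_res = (δ₀ + 1000)·f^(α−1) − 1000
α = ε/1000 + 1 = 0.96670, so α − 1 = -0.03330
f^(α−1) = 0.251^(-0.03330) = 1.047107
δ_res = (-27.6 + 1000) × 1.047107 − 1000 = 1018.206 − 1000 = 18.21 per mil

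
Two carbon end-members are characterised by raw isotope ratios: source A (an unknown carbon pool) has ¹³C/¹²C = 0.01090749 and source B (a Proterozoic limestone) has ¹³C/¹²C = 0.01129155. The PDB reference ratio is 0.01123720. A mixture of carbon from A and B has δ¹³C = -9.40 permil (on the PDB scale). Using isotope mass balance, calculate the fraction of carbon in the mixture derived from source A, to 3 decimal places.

0.417

δ_A = (0.01090749/0.01123720 − 1)×1000 = (0.970659 − 1)×1000 = -29.341 permil
δ_B = (0.01129155/0.01123720 − 1)×1000 = (1.004837 − 1)×1000 = 4.837 permil
f_A = (δ_mix − δ_B)/(δ_A − δ_B) = (-9.40 − (4.837))/(-29.341 − (4.837))
f_A = -14.237 / -34.178 = 0.4165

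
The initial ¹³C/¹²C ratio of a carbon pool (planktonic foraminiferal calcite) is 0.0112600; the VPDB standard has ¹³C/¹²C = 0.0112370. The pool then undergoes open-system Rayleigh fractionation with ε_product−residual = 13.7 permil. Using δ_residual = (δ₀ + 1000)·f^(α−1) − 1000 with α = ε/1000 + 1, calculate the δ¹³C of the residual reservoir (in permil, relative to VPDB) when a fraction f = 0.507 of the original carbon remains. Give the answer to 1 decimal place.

-7.2 permil

δ₀ = (0.0112600/0.0112370 − 1)×1000 = (1.002047 − 1)×1000 = 2.047 permil
α − 1 = ε/1000 = 0.0137
f^(α−1) = 0.507^(0.0137) = 0.990738
δ_res = (2.047 + 1000) × 0.990738 − 1000 = 992.765 − 1000 = -7.23 permil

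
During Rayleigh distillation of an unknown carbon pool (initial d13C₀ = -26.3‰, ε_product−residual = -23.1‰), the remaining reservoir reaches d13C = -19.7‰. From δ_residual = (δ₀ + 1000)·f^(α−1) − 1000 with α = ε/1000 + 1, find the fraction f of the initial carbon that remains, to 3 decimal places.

0.746

α − 1 = ε/1000 = -0.0231
(δ_res + 1000)/(δ₀ + 1000) = (-19.7 + 1000)/(-26.3 + 1000) = 980.3/973.7 = 1.006778
f = 1.006778^(1/-0.0231) = exp(ln(1.006778)/-0.0231) = exp(0.00676/-0.0231)
f = exp(-0.2924) = 0.7464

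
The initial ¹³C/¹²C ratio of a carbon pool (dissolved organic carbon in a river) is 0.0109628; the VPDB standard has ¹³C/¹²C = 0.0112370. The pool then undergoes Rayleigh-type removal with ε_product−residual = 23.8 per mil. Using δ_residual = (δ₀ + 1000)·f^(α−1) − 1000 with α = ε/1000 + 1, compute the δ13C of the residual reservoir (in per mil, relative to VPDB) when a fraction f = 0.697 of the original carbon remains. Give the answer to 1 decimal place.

-32.7 per mil

δ₀ = (0.0109628/0.0112370 − 1)×1000 = (0.975598 − 1)×1000 = -24.402 per mil
α − 1 = ε/1000 = 0.0238
f^(α−1) = 0.697^(0.0238) = 0.991446
δ_res = (-24.402 + 1000) × 0.991446 − 1000 = 967.253 − 1000 = -32.75 per mil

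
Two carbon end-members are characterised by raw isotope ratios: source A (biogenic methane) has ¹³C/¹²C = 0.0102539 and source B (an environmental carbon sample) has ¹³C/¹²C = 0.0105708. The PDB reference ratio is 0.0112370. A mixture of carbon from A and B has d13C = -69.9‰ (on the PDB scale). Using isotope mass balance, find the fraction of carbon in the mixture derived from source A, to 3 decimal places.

δ_A = (0.0102539/0.0112370 − 1)×1000 = (0.912512 − 1)×1000 = -87.488‰
δ_B = (0.0105708/0.0112370 − 1)×1000 = (0.940714 − 1)×1000 = -59.286‰
f_A = (δ_mix − δ_B)/(δ_A − δ_B) = (-69.9 − (-59.286))/(-87.488 − (-59.286))
f_A = -10.614 / -28.201 = 0.3764

0.376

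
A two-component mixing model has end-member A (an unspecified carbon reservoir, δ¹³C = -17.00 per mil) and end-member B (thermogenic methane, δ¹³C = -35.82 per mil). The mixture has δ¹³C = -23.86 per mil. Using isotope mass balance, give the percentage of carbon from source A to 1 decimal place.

63.5%

δ_mix = f_A·δ_A + (1 − f_A)·δ_B  ⇒  f_A = (δ_mix − δ_B)/(δ_A − δ_B)
f_A = (-23.86 − (-35.82)) / (-17.00 − (-35.82))
f_A = 11.96 / 18.82 = 0.6355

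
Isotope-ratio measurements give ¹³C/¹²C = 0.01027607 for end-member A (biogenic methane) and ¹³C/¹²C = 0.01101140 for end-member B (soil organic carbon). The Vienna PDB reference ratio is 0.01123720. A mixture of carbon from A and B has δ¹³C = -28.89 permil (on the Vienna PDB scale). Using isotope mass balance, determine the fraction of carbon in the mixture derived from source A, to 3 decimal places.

δ_A = (0.01027607/0.01123720 − 1)×1000 = (0.914469 − 1)×1000 = -85.531 permil
δ_B = (0.01101140/0.01123720 − 1)×1000 = (0.979906 − 1)×1000 = -20.094 permil
f_A = (δ_mix − δ_B)/(δ_A − δ_B) = (-28.89 − (-20.094))/(-85.531 − (-20.094))
f_A = -8.796 / -65.437 = 0.1344

0.134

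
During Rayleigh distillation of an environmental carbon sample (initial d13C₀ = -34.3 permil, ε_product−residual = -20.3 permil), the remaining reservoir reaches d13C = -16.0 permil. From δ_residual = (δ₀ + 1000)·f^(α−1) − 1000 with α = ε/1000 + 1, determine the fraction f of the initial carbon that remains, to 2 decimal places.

α − 1 = ε/1000 = -0.0203
(δ_res + 1000)/(δ₀ + 1000) = (-16.0 + 1000)/(-34.3 + 1000) = 984.0/965.7 = 1.018950
f = 1.018950^(1/-0.0203) = exp(ln(1.018950)/-0.0203) = exp(0.01877/-0.0203)
f = exp(-0.9248) = 0.3966

0.40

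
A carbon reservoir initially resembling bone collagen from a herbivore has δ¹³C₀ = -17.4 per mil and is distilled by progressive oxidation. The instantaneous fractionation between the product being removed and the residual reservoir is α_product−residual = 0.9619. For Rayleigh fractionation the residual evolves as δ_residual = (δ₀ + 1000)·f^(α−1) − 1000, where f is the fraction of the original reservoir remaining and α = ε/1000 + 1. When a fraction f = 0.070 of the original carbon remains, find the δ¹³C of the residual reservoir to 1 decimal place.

87.4 per mil

Rayleigh residual: δ_res = (δ₀ + 1000)·f^(α−1) − 1000
α − 1 = -0.03810
f^(α−1) = 0.070^(-0.03810) = 1.106628
δ_res = (-17.4 + 1000) × 1.106628 − 1000 = 1087.373 − 1000 = 87.37 per mil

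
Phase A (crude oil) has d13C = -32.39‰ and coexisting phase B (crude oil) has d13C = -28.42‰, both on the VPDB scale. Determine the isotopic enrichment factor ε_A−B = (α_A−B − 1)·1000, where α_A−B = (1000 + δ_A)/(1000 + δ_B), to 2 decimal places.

α_A−B = (1000 + -32.39) / (1000 + -28.42) = 967.61 / 971.58 = 0.995914
ε_A−B = (0.995914 − 1) × 1000 = -4.086‰
(The approximation ε ≈ δ_A − δ_B would give -3.97‰.)

-4.09‰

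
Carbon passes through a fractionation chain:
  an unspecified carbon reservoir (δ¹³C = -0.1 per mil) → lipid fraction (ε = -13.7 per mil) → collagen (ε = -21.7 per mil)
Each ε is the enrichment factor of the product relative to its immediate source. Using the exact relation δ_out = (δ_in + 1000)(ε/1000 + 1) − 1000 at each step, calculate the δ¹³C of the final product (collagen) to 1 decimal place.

-35.2 per mil

step 1: δ = (-0.10 + 1000)·(-13.7/1000 + 1) − 1000 = -13.80 per mil
step 2: δ = (-13.80 + 1000)·(-21.7/1000 + 1) − 1000 = -35.20 per mil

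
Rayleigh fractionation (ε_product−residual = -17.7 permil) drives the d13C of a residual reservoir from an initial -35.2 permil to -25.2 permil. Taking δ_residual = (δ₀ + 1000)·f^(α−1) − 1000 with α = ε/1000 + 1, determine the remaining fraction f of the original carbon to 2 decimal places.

α − 1 = ε/1000 = -0.0177
(δ_res + 1000)/(δ₀ + 1000) = (-25.2 + 1000)/(-35.2 + 1000) = 974.8/964.8 = 1.010365
f = 1.010365^(1/-0.0177) = exp(ln(1.010365)/-0.0177) = exp(0.01031/-0.0177)
f = exp(-0.5826) = 0.5585

0.56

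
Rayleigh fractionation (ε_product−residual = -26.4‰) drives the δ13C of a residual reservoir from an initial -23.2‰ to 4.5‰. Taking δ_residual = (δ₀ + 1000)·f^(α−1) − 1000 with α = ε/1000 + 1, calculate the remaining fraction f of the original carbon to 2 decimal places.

α − 1 = ε/1000 = -0.0264
(δ_res + 1000)/(δ₀ + 1000) = (4.5 + 1000)/(-23.2 + 1000) = 1004.5/976.8 = 1.028358
f = 1.028358^(1/-0.0264) = exp(ln(1.028358)/-0.0264) = exp(0.02796/-0.0264)
f = exp(-1.0592) = 0.3467

0.35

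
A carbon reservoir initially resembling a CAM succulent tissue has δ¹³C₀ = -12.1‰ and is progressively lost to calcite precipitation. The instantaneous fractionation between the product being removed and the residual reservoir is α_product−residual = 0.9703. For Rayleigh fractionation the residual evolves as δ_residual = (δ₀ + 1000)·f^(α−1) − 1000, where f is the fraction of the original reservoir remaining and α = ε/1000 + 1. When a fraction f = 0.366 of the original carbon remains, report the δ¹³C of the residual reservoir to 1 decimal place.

17.8‰

Rayleigh residual: δ_res = (δ₀ + 1000)·f^(α−1) − 1000
α − 1 = -0.02970
f^(α−1) = 0.366^(-0.02970) = 1.030302
δ_res = (-12.1 + 1000) × 1.030302 − 1000 = 1017.836 − 1000 = 17.84‰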